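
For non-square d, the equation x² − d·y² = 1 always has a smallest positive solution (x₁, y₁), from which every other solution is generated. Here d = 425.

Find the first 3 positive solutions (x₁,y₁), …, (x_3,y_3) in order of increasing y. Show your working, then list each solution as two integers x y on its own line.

143649 6968
41270070401 2001892464
11856808685922849 575139701115304

[20; 1,1,1,1,1,1,40] for √425; ℓ=7 ⇒ convergent index 13
a_0=20:  p_0=20·1+0=20,  q_0=20·0+1=1
a_1=1:  p_1=1·20+1=21,  q_1=1·1+0=1
…
a_3=1:  p_3=1·41+21=62,  q_3=1·2+1=3
a_4=1:  p_4=1·62+41=103,  q_4=1·3+2=5
a_5=1:  p_5=1·103+62=165,  q_5=1·5+3=8
…
a_7=40:  p_7=40·268+165=10885,  q_7=40·13+8=528
…
a_12=1:  p_12=1·55229+33191=88420,  q_12=1·2679+1610=4289
a_13=1:  p_13=1·88420+55229=143649,  q_13=1·4289+2679=6968
(x₁, y₁) = (143649, 6968);  143649² − 425·6968² = 1 ✓
(143649+6968√425)^2 = 41270070401 + 2001892464√425
(143649+6968√425)^3 = 11856808685922849 + 575139701115304√425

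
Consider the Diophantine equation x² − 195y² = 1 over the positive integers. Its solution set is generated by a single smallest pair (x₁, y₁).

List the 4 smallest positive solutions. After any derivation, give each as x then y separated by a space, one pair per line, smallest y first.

√195 = [13; 1,26, …], period ℓ=2 (even) → k=1
step 0: (13, 1)  from 13·(1,0) + (0,1)
step 1: (14, 1)  from 1·(13,1) + (1,0)
(x₁, y₁) = (14, 1);  14² − 195·1² = 1 ✓
n=2: (14,1)∘(14,1) = (14·14+195·1·1, 14·1+1·14) = (391,28)
n=3: (391,28)∘(14,1) = (14·391+195·1·28, 14·28+1·391) = (10934,783)
n=4: (10934,783)∘(14,1) = (14·10934+195·1·783, 14·783+1·10934) = (305761,21896)

14 1
391 28
10934 783
305761 21896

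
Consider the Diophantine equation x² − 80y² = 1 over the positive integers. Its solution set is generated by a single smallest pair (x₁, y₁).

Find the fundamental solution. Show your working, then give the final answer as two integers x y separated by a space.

√80 = [8; 1,16, …], period ℓ=2 (even) → k=1
i=0: a=8 ⇒ p=8, q=1
i=1: a=1 ⇒ p=9, q=1
fundamental: x₁=9, y₁=1  (since 81 − 80·1 = 1)

9 1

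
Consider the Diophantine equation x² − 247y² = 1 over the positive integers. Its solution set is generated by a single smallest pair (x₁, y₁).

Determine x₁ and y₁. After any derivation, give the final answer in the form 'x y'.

√247 → a₀=15, period (1,2,1,1,9,1,9,1,1,2,1,30); ℓ=12 even so k=11
k=0  a_k=15  p_k/q_k = 15/1
…
k=2  a_k=2  p_k/q_k = 47/3
…
k=10  a_k=2  p_k/q_k = 61089/3887
k=11  a_k=1  p_k/q_k = 85292/5427
(x₁, y₁) = (85292, 5427);  85292² − 247·5427² = 1 ✓

85292 5427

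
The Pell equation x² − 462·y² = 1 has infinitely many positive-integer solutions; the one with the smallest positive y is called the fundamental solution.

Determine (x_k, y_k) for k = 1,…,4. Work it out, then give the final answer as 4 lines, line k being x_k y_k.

43 2
3697 172
317899 14790
27335617 1271768

√462 = [21; 2,42, …], period ℓ=2 (even) → k=1
k=0  a_k=21  p_k/q_k = 21/1
k=1  a_k=2  p_k/q_k = 43/2
fundamental: x₁=43, y₁=2  (since 1849 − 462·4 = 1)
k=2:  x_2 = 43·43+462·2·2 = 3697,  y_2 = 43·2+2·43 = 172
k=3:  x_3 = 43·3697+462·2·172 = 317899,  y_3 = 43·172+2·3697 = 14790
k=4:  x_4 = 43·317899+462·2·14790 = 27335617,  y_4 = 43·14790+2·317899 = 1271768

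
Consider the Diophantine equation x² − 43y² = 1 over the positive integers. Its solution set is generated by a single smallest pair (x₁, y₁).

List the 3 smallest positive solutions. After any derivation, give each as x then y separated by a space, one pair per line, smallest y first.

3482 531
24248647 3697884
168867574226 25752063645

√43 = [6; 1,1,3,1,5,1,3,1,1,12, …], period ℓ=10 (even) → k=9
i=0: a=6 ⇒ p=6, q=1
i=1: a=1 ⇒ p=7, q=1
i=2: a=1 ⇒ p=13, q=2
i=3: a=3 ⇒ p=46, q=7
…
i=5: a=5 ⇒ p=341, q=52
i=6: a=1 ⇒ p=400, q=61
i=7: a=3 ⇒ p=1541, q=235
i=8: a=1 ⇒ p=1941, q=296
i=9: a=1 ⇒ p=3482, q=531
(x₁, y₁) = (3482, 531);  3482² − 43·531² = 1 ✓
k=2:  x_2 = 3482·3482+43·531·531 = 24248647,  y_2 = 3482·531+531·3482 = 3697884
k=3:  x_3 = 3482·24248647+43·531·3697884 = 168867574226,  y_3 = 3482·3697884+531·24248647 = 25752063645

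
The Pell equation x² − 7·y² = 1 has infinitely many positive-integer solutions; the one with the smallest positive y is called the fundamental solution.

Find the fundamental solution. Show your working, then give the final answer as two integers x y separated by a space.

8 3

d=7: √d = [2; 1,1,1,4] (ℓ=4, even), read p_3/q_3
step 0: (2, 1)  from 2·(1,0) + (0,1)
…
step 2: (5, 2)  from 1·(3,1) + (2,1)
step 3: (8, 3)  from 1·(5,2) + (3,1)
(x₁, y₁) = (8, 3);  8² − 7·3² = 1 ✓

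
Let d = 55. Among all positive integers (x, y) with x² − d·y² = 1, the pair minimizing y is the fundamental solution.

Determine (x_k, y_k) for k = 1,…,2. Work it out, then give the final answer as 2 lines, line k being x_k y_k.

89 12
15841 2136

√55 → a₀=7, period (2,2,2,14); ℓ=4 even so k=3
k=0  a_k=7  p_k/q_k = 7/1
k=1  a_k=2  p_k/q_k = 15/2
k=2  a_k=2  p_k/q_k = 37/5
k=3  a_k=2  p_k/q_k = 89/12
(x₁, y₁) = (89, 12);  89² − 55·12² = 1 ✓
(x_2, y_2) = (89·89 + 55·12·12, 89·12 + 12·89) = (15841, 2136)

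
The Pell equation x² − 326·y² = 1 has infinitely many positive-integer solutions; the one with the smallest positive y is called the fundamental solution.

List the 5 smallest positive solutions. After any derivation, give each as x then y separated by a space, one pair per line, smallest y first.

325 18
211249 11700
137311525 7604982
89252280001 4943226600
58013844689125 3213089685018

√326 = [18; 18,36, …], period ℓ=2 (even) → k=1
i=0: a=18 ⇒ p=18, q=1
i=1: a=18 ⇒ p=325, q=18
→ (325, 18).  Check: 325²=105625, 326·18²=105624, difference 1.
(x_2, y_2) = (325·325 + 326·18·18, 325·18 + 18·325) = (211249, 11700)
(x_3, y_3) = (325·211249 + 326·18·11700, 325·11700 + 18·211249) = (137311525, 7604982)
(x_4, y_4) = (325·137311525 + 326·18·7604982, 325·7604982 + 18·137311525) = (89252280001, 4943226600)
(x_5, y_5) = (325·89252280001 + 326·18·4943226600, 325·4943226600 + 18·89252280001) = (58013844689125, 3213089685018)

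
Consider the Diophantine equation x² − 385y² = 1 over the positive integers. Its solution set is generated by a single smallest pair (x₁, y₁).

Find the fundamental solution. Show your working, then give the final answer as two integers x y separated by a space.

√385 = [19; 1,1,1,1,1,…,1,1,38, …], period ℓ=16 (even) → k=15
step 0: (19, 1)  from 19·(1,0) + (0,1)
step 1: (20, 1)  from 1·(19,1) + (1,0)
step 2: (39, 2)  from 1·(20,1) + (19,1)
…
step 6: (569, 29)  from 3·(157,8) + (98,5)
…
step 8: (2021, 103)  from 2·(726,37) + (569,29)
…
step 14: (59551, 3035)  from 1·(36280,1849) + (23271,1186)
step 15: (95831, 4884)  from 1·(59551,3035) + (36280,1849)
(x₁, y₁) = (95831, 4884);  95831² − 385·4884² = 1 ✓

95831 4884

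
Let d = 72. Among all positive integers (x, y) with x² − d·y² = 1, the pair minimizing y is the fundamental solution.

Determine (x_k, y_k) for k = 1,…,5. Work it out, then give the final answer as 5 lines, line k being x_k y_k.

17 2
577 68
19601 2310
665857 78472
22619537 2665738

√72 → a₀=8, period (2,16); ℓ=2 even so k=1
a_0=8:  p_0=8·1+0=8,  q_0=8·0+1=1
a_1=2:  p_1=2·8+1=17,  q_1=2·1+0=2
(x₁, y₁) = (17, 2);  17² − 72·2² = 1 ✓
n=2: (17,2)∘(17,2) = (17·17+72·2·2, 17·2+2·17) = (577,68)
n=3: (577,68)∘(17,2) = (17·577+72·2·68, 17·68+2·577) = (19601,2310)
n=4: (19601,2310)∘(17,2) = (17·19601+72·2·2310, 17·2310+2·19601) = (665857,78472)
n=5: (665857,78472)∘(17,2) = (17·665857+72·2·78472, 17·78472+2·665857) = (22619537,2665738)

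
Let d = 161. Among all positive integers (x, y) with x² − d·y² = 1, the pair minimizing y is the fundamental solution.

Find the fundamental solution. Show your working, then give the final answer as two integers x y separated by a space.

11775 928

d=161: √d = [12; 1,2,4,1,2,1,4,2,1,24] (ℓ=10, even), read p_9/q_9
a_0=12:  p_0=12·1+0=12,  q_0=12·0+1=1
…
a_2=2:  p_2=2·13+12=38,  q_2=2·1+1=3
…
a_8=2:  p_8=2·3667+774=8108,  q_8=2·289+61=639
a_9=1:  p_9=1·8108+3667=11775,  q_9=1·639+289=928
→ (11775, 928).  Check: 11775²=138650625, 161·928²=138650624, difference 1.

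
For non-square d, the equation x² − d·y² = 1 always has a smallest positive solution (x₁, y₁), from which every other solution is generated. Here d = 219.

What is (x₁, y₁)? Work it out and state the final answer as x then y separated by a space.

74 5

d=219: √d = [14; 1,3,1,28] (ℓ=4, even), read p_3/q_3
i=0: a=14 ⇒ p=14, q=1
…
i=2: a=3 ⇒ p=59, q=4
i=3: a=1 ⇒ p=74, q=5
→ (74, 5).  Check: 74²=5476, 219·5²=5475, difference 1.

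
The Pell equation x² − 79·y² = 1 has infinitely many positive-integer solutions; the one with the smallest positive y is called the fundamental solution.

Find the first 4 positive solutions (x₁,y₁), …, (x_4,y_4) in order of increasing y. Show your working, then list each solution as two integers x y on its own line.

80 9
12799 1440
2047760 230391
327628801 36861120

d=79: √d = [8; 1,7,1,16] (ℓ=4, even), read p_3/q_3
a_0=8:  p_0=8·1+0=8,  q_0=8·0+1=1
…
a_2=7:  p_2=7·9+8=71,  q_2=7·1+1=8
a_3=1:  p_3=1·71+9=80,  q_3=1·8+1=9
(x₁, y₁) = (80, 9);  80² − 79·9² = 1 ✓
(80+9√79)^2 = 12799 + 1440√79
(80+9√79)^3 = 2047760 + 230391√79
(80+9√79)^4 = 327628801 + 36861120√79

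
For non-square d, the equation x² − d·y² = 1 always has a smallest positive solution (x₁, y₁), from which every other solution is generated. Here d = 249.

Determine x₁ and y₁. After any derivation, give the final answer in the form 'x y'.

8553815 542076

√249 = [15; 1,3,1,1,5,…,3,1,30, …], period ℓ=16 (even) → k=15
k=0  a_k=15  p_k/q_k = 15/1
k=1  a_k=1  p_k/q_k = 16/1
…
k=5  a_k=5  p_k/q_k = 789/50
…
k=7  a_k=3  p_k/q_k = 3582/227
k=8  a_k=10  p_k/q_k = 36751/2329
…
k=10  a_k=1  p_k/q_k = 150586/9543
k=11  a_k=5  p_k/q_k = 866765/54929
…
k=13  a_k=1  p_k/q_k = 1884116/119401
k=14  a_k=3  p_k/q_k = 6669699/422675
k=15  a_k=1  p_k/q_k = 8553815/542076
→ (8553815, 542076).  Check: 8553815²=73167751054225, 249·542076²=73167751054224, difference 1.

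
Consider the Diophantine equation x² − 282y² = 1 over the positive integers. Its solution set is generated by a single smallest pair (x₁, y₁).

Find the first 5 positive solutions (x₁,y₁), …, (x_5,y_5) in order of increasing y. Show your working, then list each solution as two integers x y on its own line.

√282 = [16; 1,3,1,4,1,3,1,32, …], period ℓ=8 (even) → k=7
k=0  a_k=16  p_k/q_k = 16/1
…
k=2  a_k=3  p_k/q_k = 67/4
…
k=6  a_k=3  p_k/q_k = 1864/111
k=7  a_k=1  p_k/q_k = 2351/140
(x₁, y₁) = (2351, 140);  2351² − 282·140² = 1 ✓
n=2: (2351,140)∘(2351,140) = (2351·2351+282·140·140, 2351·140+140·2351) = (11054401,658280)
n=3: (11054401,658280)∘(2351,140) = (2351·11054401+282·140·658280, 2351·658280+140·11054401) = (51977791151,3095232420)
n=4: (51977791151,3095232420)∘(2351,140) = (2351·51977791151+282·140·3095232420, 2351·3095232420+140·51977791151) = (244399562937601,14553782180560)
n=5: (244399562937601,14553782180560)∘(2351,140) = (2351·244399562937601+282·140·14553782180560, 2351·14553782180560+140·244399562937601) = (1149166692954808751,68431880717760700)

2351 140
11054401 658280
51977791151 3095232420
244399562937601 14553782180560
1149166692954808751 68431880717760700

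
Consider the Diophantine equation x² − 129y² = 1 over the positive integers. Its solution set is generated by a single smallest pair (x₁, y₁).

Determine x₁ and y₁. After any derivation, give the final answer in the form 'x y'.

√129 = [11; 2,1,3,1,6,1,3,1,2,22, …], period ℓ=10 (even) → k=9
a_0=11:  p_0=11·1+0=11,  q_0=11·0+1=1
a_1=2:  p_1=2·11+1=23,  q_1=2·1+0=2
a_2=1:  p_2=1·23+11=34,  q_2=1·2+1=3
a_3=3:  p_3=3·34+23=125,  q_3=3·3+2=11
a_4=1:  p_4=1·125+34=159,  q_4=1·11+3=14
a_5=6:  p_5=6·159+125=1079,  q_5=6·14+11=95
…
a_8=1:  p_8=1·4793+1238=6031,  q_8=1·422+109=531
a_9=2:  p_9=2·6031+4793=16855,  q_9=2·531+422=1484
→ (16855, 1484).  Check: 16855²=284091025, 129·1484²=284091024, difference 1.

16855 1484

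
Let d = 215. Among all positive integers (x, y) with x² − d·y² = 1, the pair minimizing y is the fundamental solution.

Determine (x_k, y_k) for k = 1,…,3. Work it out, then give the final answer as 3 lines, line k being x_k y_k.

44 3
3871 264
340604 23229

√215 = [14; 1,1,1,28, …], period ℓ=4 (even) → k=3
step 0: (14, 1)  from 14·(1,0) + (0,1)
step 1: (15, 1)  from 1·(14,1) + (1,0)
step 2: (29, 2)  from 1·(15,1) + (14,1)
step 3: (44, 3)  from 1·(29,2) + (15,1)
fundamental: x₁=44, y₁=3  (since 1936 − 215·9 = 1)
k=2:  x_2 = 44·44+215·3·3 = 3871,  y_2 = 44·3+3·44 = 264
k=3:  x_3 = 44·3871+215·3·264 = 340604,  y_3 = 44·264+3·3871 = 23229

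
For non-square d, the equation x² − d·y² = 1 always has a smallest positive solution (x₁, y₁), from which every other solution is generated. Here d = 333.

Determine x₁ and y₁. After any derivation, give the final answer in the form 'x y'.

√333 → a₀=18, period (4,36); ℓ=2 even so k=1
k=0  a_k=18  p_k/q_k = 18/1
k=1  a_k=4  p_k/q_k = 73/4
→ (73, 4).  Check: 73²=5329, 333·4²=5328, difference 1.

73 4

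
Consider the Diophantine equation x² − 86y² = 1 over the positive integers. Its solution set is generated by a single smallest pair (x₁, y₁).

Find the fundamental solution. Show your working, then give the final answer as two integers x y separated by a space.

10405 1122

√86 = [9; 3,1,1,1,8,1,1,1,3,18, …], period ℓ=10 (even) → k=9
step 0: (9, 1)  from 9·(1,0) + (0,1)
…
step 2: (37, 4)  from 1·(28,3) + (9,1)
step 3: (65, 7)  from 1·(37,4) + (28,3)
…
step 5: (881, 95)  from 8·(102,11) + (65,7)
step 6: (983, 106)  from 1·(881,95) + (102,11)
step 7: (1864, 201)  from 1·(983,106) + (881,95)
step 8: (2847, 307)  from 1·(1864,201) + (983,106)
step 9: (10405, 1122)  from 3·(2847,307) + (1864,201)
fundamental: x₁=10405, y₁=1122  (since 108264025 − 86·1258884 = 1)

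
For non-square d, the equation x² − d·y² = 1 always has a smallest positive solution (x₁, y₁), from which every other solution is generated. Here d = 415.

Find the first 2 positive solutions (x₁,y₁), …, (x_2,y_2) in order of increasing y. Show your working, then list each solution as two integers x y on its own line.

√415 → a₀=20, period (2,1,2,4,6,…,1,2,40); ℓ=16 even so k=15
k=0  a_k=20  p_k/q_k = 20/1
…
k=7  a_k=1  p_k/q_k = 9595/471
k=8  a_k=3  p_k/q_k = 33939/1666
…
k=14  a_k=1  p_k/q_k = 6841255/335824
k=15  a_k=2  p_k/q_k = 18412804/903849
→ (18412804, 903849).  Check: 18412804²=339031351142416, 415·903849²=339031351142415, difference 1.
(18412804+903849√415)^2 = 678062702284831 + 33284788965192√415

18412804 903849
678062702284831 33284788965192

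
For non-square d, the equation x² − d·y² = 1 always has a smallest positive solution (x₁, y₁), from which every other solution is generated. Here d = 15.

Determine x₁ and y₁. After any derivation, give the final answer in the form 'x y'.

4 1

√15 = [3; 1,6, …], period ℓ=2 (even) → k=1
a_0=3:  p_0=3·1+0=3,  q_0=3·0+1=1
a_1=1:  p_1=1·3+1=4,  q_1=1·1+0=1
fundamental: x₁=4, y₁=1  (since 16 − 15·1 = 1)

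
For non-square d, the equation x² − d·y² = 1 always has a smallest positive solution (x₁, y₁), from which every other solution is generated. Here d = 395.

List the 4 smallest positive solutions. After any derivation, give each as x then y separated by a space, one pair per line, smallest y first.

159 8
50561 2544
16078239 808984
5112829441 257254368

d=395: √d = [19; 1,6,1,38] (ℓ=4, even), read p_3/q_3
a_0=19:  p_0=19·1+0=19,  q_0=19·0+1=1
…
a_2=6:  p_2=6·20+19=139,  q_2=6·1+1=7
a_3=1:  p_3=1·139+20=159,  q_3=1·7+1=8
→ (159, 8).  Check: 159²=25281, 395·8²=25280, difference 1.
k=2:  x_2 = 159·159+395·8·8 = 50561,  y_2 = 159·8+8·159 = 2544
k=3:  x_3 = 159·50561+395·8·2544 = 16078239,  y_3 = 159·2544+8·50561 = 808984
k=4:  x_4 = 159·16078239+395·8·808984 = 5112829441,  y_4 = 159·808984+8·16078239 = 257254368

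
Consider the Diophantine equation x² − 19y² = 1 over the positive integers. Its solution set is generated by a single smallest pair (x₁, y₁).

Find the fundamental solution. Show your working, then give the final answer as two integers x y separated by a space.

170 39

√19 = [4; 2,1,3,1,2,8, …], period ℓ=6 (even) → k=5
step 0: (4, 1)  from 4·(1,0) + (0,1)
…
step 4: (61, 14)  from 1·(48,11) + (13,3)
step 5: (170, 39)  from 2·(61,14) + (48,11)
(x₁, y₁) = (170, 39);  170² − 19·39² = 1 ✓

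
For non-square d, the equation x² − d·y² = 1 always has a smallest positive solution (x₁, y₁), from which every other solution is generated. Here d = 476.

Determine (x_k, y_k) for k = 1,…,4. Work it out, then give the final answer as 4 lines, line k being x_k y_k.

√476 → a₀=21, period (1,4,2,10,2,4,1,42); ℓ=8 even so k=7
k=0  a_k=21  p_k/q_k = 21/1
k=1  a_k=1  p_k/q_k = 22/1
k=2  a_k=4  p_k/q_k = 109/5
k=3  a_k=2  p_k/q_k = 240/11
…
k=6  a_k=4  p_k/q_k = 23541/1079
k=7  a_k=1  p_k/q_k = 28799/1320
fundamental: x₁=28799, y₁=1320  (since 829382401 − 476·1742400 = 1)
k=2:  x_2 = 28799·28799+476·1320·1320 = 1658764801,  y_2 = 28799·1320+1320·28799 = 76029360
k=3:  x_3 = 28799·1658764801+476·1320·76029360 = 95541534979199,  y_3 = 28799·76029360+1320·1658764801 = 4379139075960
k=4:  x_4 = 28799·95541534979199+476·1320·4379139075960 = 5503001330073139201,  y_4 = 28799·4379139075960+1320·95541534979199 = 252229652421114720

28799 1320
1658764801 76029360
95541534979199 4379139075960
5503001330073139201 252229652421114720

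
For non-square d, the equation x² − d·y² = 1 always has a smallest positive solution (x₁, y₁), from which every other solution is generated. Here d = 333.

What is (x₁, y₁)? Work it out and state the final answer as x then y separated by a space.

73 4

d=333: √d = [18; 4,36] (ℓ=2, even), read p_1/q_1
k=0  a_k=18  p_k/q_k = 18/1
k=1  a_k=4  p_k/q_k = 73/4
(x₁, y₁) = (73, 4);  73² − 333·4² = 1 ✓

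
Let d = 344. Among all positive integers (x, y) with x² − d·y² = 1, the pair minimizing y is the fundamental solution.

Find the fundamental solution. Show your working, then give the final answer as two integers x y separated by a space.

10405 561

d=344: √d = [18; 1,1,4,1,3,1,4,1,1,36] (ℓ=10, even), read p_9/q_9
k=0  a_k=18  p_k/q_k = 18/1
…
k=5  a_k=3  p_k/q_k = 779/42
…
k=7  a_k=4  p_k/q_k = 4711/254
k=8  a_k=1  p_k/q_k = 5694/307
k=9  a_k=1  p_k/q_k = 10405/561
(x₁, y₁) = (10405, 561);  10405² − 344·561² = 1 ✓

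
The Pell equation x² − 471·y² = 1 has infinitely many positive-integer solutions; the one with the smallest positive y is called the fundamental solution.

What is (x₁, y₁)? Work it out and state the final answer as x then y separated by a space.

d=471: √d = [21; 1,2,2,1,3,…,2,1,42] (ℓ=14, even), read p_13/q_13
a_0=21:  p_0=21·1+0=21,  q_0=21·0+1=1
…
a_6=4:  p_6=4·803+217=3429,  q_6=4·37+10=158
…
a_8=4:  p_8=4·48809+3429=198665,  q_8=4·2249+158=9154
…
a_10=1:  p_10=1·644804+198665=843469,  q_10=1·29711+9154=38865
…
a_12=2:  p_12=2·2331742+843469=5506953,  q_12=2·107441+38865=253747
a_13=1:  p_13=1·5506953+2331742=7838695,  q_13=1·253747+107441=361188
fundamental: x₁=7838695, y₁=361188  (since 61445139303025 − 471·130456771344 = 1)

7838695 361188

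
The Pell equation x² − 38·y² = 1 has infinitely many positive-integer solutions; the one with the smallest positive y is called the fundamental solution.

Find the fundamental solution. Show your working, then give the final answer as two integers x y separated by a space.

[6; 6,12] for √38; ℓ=2 ⇒ convergent index 1
k=0  a_k=6  p_k/q_k = 6/1
k=1  a_k=6  p_k/q_k = 37/6
fundamental: x₁=37, y₁=6  (since 1369 − 38·36 = 1)

37 6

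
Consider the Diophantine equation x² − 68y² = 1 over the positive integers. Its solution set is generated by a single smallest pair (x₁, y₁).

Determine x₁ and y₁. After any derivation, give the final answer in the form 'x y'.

√68 = [8; 4,16, …], period ℓ=2 (even) → k=1
i=0: a=8 ⇒ p=8, q=1
i=1: a=4 ⇒ p=33, q=4
(x₁, y₁) = (33, 4);  33² − 68·4² = 1 ✓

33 4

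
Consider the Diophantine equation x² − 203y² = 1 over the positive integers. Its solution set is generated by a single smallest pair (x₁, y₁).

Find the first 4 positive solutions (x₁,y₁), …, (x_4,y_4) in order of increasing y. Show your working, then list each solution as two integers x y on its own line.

√203 = [14; 4,28, …], period ℓ=2 (even) → k=1
a_0=14:  p_0=14·1+0=14,  q_0=14·0+1=1
a_1=4:  p_1=4·14+1=57,  q_1=4·1+0=4
fundamental: x₁=57, y₁=4  (since 3249 − 203·16 = 1)
(57+4√203)^2 = 6497 + 456√203
(57+4√203)^3 = 740601 + 51980√203
(57+4√203)^4 = 84422017 + 5925264√203

57 4
6497 456
740601 51980
84422017 5925264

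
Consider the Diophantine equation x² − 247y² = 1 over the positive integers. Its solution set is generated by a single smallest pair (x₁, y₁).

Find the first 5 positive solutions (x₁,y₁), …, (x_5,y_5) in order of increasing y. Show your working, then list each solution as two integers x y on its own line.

85292 5427
14549450527 925759368
2481903468612476 157919736025485
423373021275241155457 26938580249245573872
72220663458733833793864412 4595290773079387237355763

d=247: √d = [15; 1,2,1,1,9,1,9,1,1,2,1,30] (ℓ=12, even), read p_11/q_11
a_0=15:  p_0=15·1+0=15,  q_0=15·0+1=1
a_1=1:  p_1=1·15+1=16,  q_1=1·1+0=1
…
a_3=1:  p_3=1·47+16=63,  q_3=1·3+1=4
a_4=1:  p_4=1·63+47=110,  q_4=1·4+3=7
…
a_6=1:  p_6=1·1053+110=1163,  q_6=1·67+7=74
…
a_9=1:  p_9=1·12683+11520=24203,  q_9=1·807+733=1540
a_10=2:  p_10=2·24203+12683=61089,  q_10=2·1540+807=3887
a_11=1:  p_11=1·61089+24203=85292,  q_11=1·3887+1540=5427
fundamental: x₁=85292, y₁=5427  (since 7274725264 − 247·29452329 = 1)
(x_2, y_2) = (85292·85292 + 247·5427·5427, 85292·5427 + 5427·85292) = (14549450527, 925759368)
(x_3, y_3) = (85292·14549450527 + 247·5427·925759368, 85292·925759368 + 5427·14549450527) = (2481903468612476, 157919736025485)
(x_4, y_4) = (85292·2481903468612476 + 247·5427·157919736025485, 85292·157919736025485 + 5427·2481903468612476) = (423373021275241155457, 26938580249245573872)
(x_5, y_5) = (85292·423373021275241155457 + 247·5427·26938580249245573872, 85292·26938580249245573872 + 5427·423373021275241155457) = (72220663458733833793864412, 4595290773079387237355763)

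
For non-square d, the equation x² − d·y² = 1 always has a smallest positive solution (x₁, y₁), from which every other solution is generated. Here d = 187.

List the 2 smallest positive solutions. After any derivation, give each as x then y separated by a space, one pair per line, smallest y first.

1682 123
5658247 413772

√187 = [13; 1,2,13,2,1,26, …], period ℓ=6 (even) → k=5
i=0: a=13 ⇒ p=13, q=1
…
i=4: a=2 ⇒ p=1135, q=83
i=5: a=1 ⇒ p=1682, q=123
→ (1682, 123).  Check: 1682²=2829124, 187·123²=2829123, difference 1.
(1682+123√187)^2 = 5658247 + 413772√187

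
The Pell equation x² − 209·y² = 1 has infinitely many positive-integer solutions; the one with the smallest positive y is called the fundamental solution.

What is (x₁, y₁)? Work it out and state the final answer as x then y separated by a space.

[14; 2,5,3,2,3,5,2,28] for √209; ℓ=8 ⇒ convergent index 7
k=0  a_k=14  p_k/q_k = 14/1
k=1  a_k=2  p_k/q_k = 29/2
k=2  a_k=5  p_k/q_k = 159/11
k=3  a_k=3  p_k/q_k = 506/35
k=4  a_k=2  p_k/q_k = 1171/81
k=5  a_k=3  p_k/q_k = 4019/278
k=6  a_k=5  p_k/q_k = 21266/1471
k=7  a_k=2  p_k/q_k = 46551/3220
→ (46551, 3220).  Check: 46551²=2166995601, 209·3220²=2166995600, difference 1.

46551 3220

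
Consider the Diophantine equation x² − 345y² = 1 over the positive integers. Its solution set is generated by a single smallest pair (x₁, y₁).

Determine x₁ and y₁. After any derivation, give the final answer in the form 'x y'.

6761 364

√345 → a₀=18, period (1,1,2,1,6,1,2,1,1,36); ℓ=10 even so k=9
i=0: a=18 ⇒ p=18, q=1
…
i=3: a=2 ⇒ p=93, q=5
…
i=8: a=1 ⇒ p=3882, q=209
i=9: a=1 ⇒ p=6761, q=364
fundamental: x₁=6761, y₁=364  (since 45711121 − 345·132496 = 1)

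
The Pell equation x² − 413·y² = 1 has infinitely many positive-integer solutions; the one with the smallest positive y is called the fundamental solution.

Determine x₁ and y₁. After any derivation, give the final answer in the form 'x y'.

d=413: √d = [20; 3,9,1,4,1,9,3,40] (ℓ=8, even), read p_7/q_7
a_0=20:  p_0=20·1+0=20,  q_0=20·0+1=1
a_1=3:  p_1=3·20+1=61,  q_1=3·1+0=3
…
a_3=1:  p_3=1·569+61=630,  q_3=1·28+3=31
a_4=4:  p_4=4·630+569=3089,  q_4=4·31+28=152
a_5=1:  p_5=1·3089+630=3719,  q_5=1·152+31=183
a_6=9:  p_6=9·3719+3089=36560,  q_6=9·183+152=1799
a_7=3:  p_7=3·36560+3719=113399,  q_7=3·1799+183=5580
→ (113399, 5580).  Check: 113399²=12859333201, 413·5580²=12859333200, difference 1.

113399 5580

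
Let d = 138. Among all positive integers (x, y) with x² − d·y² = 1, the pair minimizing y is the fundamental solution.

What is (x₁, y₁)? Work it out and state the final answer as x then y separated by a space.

√138 = [11; 1,2,1,22, …], period ℓ=4 (even) → k=3
i=0: a=11 ⇒ p=11, q=1
i=1: a=1 ⇒ p=12, q=1
i=2: a=2 ⇒ p=35, q=3
i=3: a=1 ⇒ p=47, q=4
→ (47, 4).  Check: 47²=2209, 138·4²=2208, difference 1.

47 4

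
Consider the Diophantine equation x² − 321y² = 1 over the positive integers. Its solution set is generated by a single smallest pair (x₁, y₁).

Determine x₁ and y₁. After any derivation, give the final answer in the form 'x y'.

√321 = [17; 1,10,1,34, …], period ℓ=4 (even) → k=3
step 0: (17, 1)  from 17·(1,0) + (0,1)
step 1: (18, 1)  from 1·(17,1) + (1,0)
step 2: (197, 11)  from 10·(18,1) + (17,1)
step 3: (215, 12)  from 1·(197,11) + (18,1)
fundamental: x₁=215, y₁=12  (since 46225 − 321·144 = 1)

215 12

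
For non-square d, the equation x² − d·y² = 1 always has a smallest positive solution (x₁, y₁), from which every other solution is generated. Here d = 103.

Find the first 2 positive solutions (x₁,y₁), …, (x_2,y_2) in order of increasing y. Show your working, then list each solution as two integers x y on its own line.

√103 = [10; 6,1,2,1,1,9,1,1,2,1,6,20, …], period ℓ=12 (even) → k=11
i=0: a=10 ⇒ p=10, q=1
i=1: a=6 ⇒ p=61, q=6
i=2: a=1 ⇒ p=71, q=7
i=3: a=2 ⇒ p=203, q=20
i=4: a=1 ⇒ p=274, q=27
i=5: a=1 ⇒ p=477, q=47
i=6: a=9 ⇒ p=4567, q=450
…
i=8: a=1 ⇒ p=9611, q=947
i=9: a=2 ⇒ p=24266, q=2391
i=10: a=1 ⇒ p=33877, q=3338
i=11: a=6 ⇒ p=227528, q=22419
→ (227528, 22419).  Check: 227528²=51768990784, 103·22419²=51768990783, difference 1.
k=2:  x_2 = 227528·227528+103·22419·22419 = 103537981567,  y_2 = 227528·22419+22419·227528 = 10201900464

227528 22419
103537981567 10201900464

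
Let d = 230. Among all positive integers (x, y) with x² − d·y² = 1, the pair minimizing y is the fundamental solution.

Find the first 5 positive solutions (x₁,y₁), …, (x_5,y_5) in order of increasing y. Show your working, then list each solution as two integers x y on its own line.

91 6
16561 1092
3014011 198738
548533441 36169224
99830072251 6582600030

[15; 6,30] for √230; ℓ=2 ⇒ convergent index 1
k=0  a_k=15  p_k/q_k = 15/1
k=1  a_k=6  p_k/q_k = 91/6
fundamental: x₁=91, y₁=6  (since 8281 − 230·36 = 1)
k=2:  x_2 = 91·91+230·6·6 = 16561,  y_2 = 91·6+6·91 = 1092
k=3:  x_3 = 91·16561+230·6·1092 = 3014011,  y_3 = 91·1092+6·16561 = 198738
k=4:  x_4 = 91·3014011+230·6·198738 = 548533441,  y_4 = 91·198738+6·3014011 = 36169224
k=5:  x_5 = 91·548533441+230·6·36169224 = 99830072251,  y_5 = 91·36169224+6·548533441 = 6582600030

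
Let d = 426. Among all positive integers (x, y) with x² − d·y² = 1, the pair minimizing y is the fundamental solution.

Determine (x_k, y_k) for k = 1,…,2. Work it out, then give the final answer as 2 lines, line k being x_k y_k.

88751 4300
15753480001 763258600

d=426: √d = [20; 1,1,1,3,2,6,2,3,1,1,1,40] (ℓ=12, even), read p_11/q_11
step 0: (20, 1)  from 20·(1,0) + (0,1)
…
step 2: (41, 2)  from 1·(21,1) + (20,1)
…
step 6: (3323, 161)  from 6·(516,25) + (227,11)
…
step 8: (24809, 1202)  from 3·(7162,347) + (3323,161)
…
step 10: (56780, 2751)  from 1·(31971,1549) + (24809,1202)
step 11: (88751, 4300)  from 1·(56780,2751) + (31971,1549)
→ (88751, 4300).  Check: 88751²=7876740001, 426·4300²=7876740000, difference 1.
k=2:  x_2 = 88751·88751+426·4300·4300 = 15753480001,  y_2 = 88751·4300+4300·88751 = 763258600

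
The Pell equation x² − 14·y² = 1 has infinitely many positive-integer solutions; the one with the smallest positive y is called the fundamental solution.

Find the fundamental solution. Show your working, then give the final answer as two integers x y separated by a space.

15 4

d=14: √d = [3; 1,2,1,6] (ℓ=4, even), read p_3/q_3
k=0  a_k=3  p_k/q_k = 3/1
k=1  a_k=1  p_k/q_k = 4/1
k=2  a_k=2  p_k/q_k = 11/3
k=3  a_k=1  p_k/q_k = 15/4
→ (15, 4).  Check: 15²=225, 14·4²=224, difference 1.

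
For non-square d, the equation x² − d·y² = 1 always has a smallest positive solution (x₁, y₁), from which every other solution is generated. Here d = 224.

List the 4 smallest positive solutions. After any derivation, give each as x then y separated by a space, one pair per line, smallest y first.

√224 = [14; 1,28, …], period ℓ=2 (even) → k=1
i=0: a=14 ⇒ p=14, q=1
i=1: a=1 ⇒ p=15, q=1
(x₁, y₁) = (15, 1);  15² − 224·1² = 1 ✓
n=2: (15,1)∘(15,1) = (15·15+224·1·1, 15·1+1·15) = (449,30)
n=3: (449,30)∘(15,1) = (15·449+224·1·30, 15·30+1·449) = (13455,899)
n=4: (13455,899)∘(15,1) = (15·13455+224·1·899, 15·899+1·13455) = (403201,26940)

15 1
449 30
13455 899
403201 26940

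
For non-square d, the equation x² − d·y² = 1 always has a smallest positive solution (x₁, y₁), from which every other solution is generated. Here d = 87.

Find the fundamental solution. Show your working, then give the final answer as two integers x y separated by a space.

[9; 3,18] for √87; ℓ=2 ⇒ convergent index 1
k=0  a_k=9  p_k/q_k = 9/1
k=1  a_k=3  p_k/q_k = 28/3
fundamental: x₁=28, y₁=3  (since 784 − 87·9 = 1)

28 3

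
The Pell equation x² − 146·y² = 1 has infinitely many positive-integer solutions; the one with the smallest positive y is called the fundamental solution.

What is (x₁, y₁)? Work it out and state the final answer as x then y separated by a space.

145 12

[12; 12,24] for √146; ℓ=2 ⇒ convergent index 1
k=0  a_k=12  p_k/q_k = 12/1
k=1  a_k=12  p_k/q_k = 145/12
fundamental: x₁=145, y₁=12  (since 21025 − 146·144 = 1)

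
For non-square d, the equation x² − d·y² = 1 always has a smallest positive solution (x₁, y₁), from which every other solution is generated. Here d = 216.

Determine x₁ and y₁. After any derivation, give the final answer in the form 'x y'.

485 33

[14; 1,2,3,2,1,28] for √216; ℓ=6 ⇒ convergent index 5
i=0: a=14 ⇒ p=14, q=1
…
i=3: a=3 ⇒ p=147, q=10
i=4: a=2 ⇒ p=338, q=23
i=5: a=1 ⇒ p=485, q=33
→ (485, 33).  Check: 485²=235225, 216·33²=235224, difference 1.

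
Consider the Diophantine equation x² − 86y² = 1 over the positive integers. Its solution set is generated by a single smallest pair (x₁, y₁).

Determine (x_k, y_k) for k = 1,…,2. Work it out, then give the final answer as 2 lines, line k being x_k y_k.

√86 → a₀=9, period (3,1,1,1,8,1,1,1,3,18); ℓ=10 even so k=9
i=0: a=9 ⇒ p=9, q=1
i=1: a=3 ⇒ p=28, q=3
i=2: a=1 ⇒ p=37, q=4
i=3: a=1 ⇒ p=65, q=7
i=4: a=1 ⇒ p=102, q=11
i=5: a=8 ⇒ p=881, q=95
i=6: a=1 ⇒ p=983, q=106
i=7: a=1 ⇒ p=1864, q=201
i=8: a=1 ⇒ p=2847, q=307
i=9: a=3 ⇒ p=10405, q=1122
fundamental: x₁=10405, y₁=1122  (since 108264025 − 86·1258884 = 1)
(x_2, y_2) = (10405·10405 + 86·1122·1122, 10405·1122 + 1122·10405) = (216528049, 23348820)

10405 1122
216528049 23348820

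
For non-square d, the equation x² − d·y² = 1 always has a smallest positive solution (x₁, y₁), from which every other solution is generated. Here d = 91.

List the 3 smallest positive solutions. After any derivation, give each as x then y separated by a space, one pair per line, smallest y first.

1574 165
4954951 519420
15598184174 1635133995

d=91: √d = [9; 1,1,5,1,5,1,1,18] (ℓ=8, even), read p_7/q_7
k=0  a_k=9  p_k/q_k = 9/1
k=1  a_k=1  p_k/q_k = 10/1
k=2  a_k=1  p_k/q_k = 19/2
…
k=4  a_k=1  p_k/q_k = 124/13
k=5  a_k=5  p_k/q_k = 725/76
k=6  a_k=1  p_k/q_k = 849/89
k=7  a_k=1  p_k/q_k = 1574/165
(x₁, y₁) = (1574, 165);  1574² − 91·165² = 1 ✓
(x_2, y_2) = (1574·1574 + 91·165·165, 1574·165 + 165·1574) = (4954951, 519420)
(x_3, y_3) = (1574·4954951 + 91·165·519420, 1574·519420 + 165·4954951) = (15598184174, 1635133995)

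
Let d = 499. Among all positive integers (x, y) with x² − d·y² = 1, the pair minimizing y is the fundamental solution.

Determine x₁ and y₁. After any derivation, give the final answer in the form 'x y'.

√499 → a₀=22, period (2,1,21,1,2,44); ℓ=6 even so k=5
a_0=22:  p_0=22·1+0=22,  q_0=22·0+1=1
a_1=2:  p_1=2·22+1=45,  q_1=2·1+0=2
a_2=1:  p_2=1·45+22=67,  q_2=1·2+1=3
a_3=21:  p_3=21·67+45=1452,  q_3=21·3+2=65
a_4=1:  p_4=1·1452+67=1519,  q_4=1·65+3=68
a_5=2:  p_5=2·1519+1452=4490,  q_5=2·68+65=201
fundamental: x₁=4490, y₁=201  (since 20160100 − 499·40401 = 1)

4490 201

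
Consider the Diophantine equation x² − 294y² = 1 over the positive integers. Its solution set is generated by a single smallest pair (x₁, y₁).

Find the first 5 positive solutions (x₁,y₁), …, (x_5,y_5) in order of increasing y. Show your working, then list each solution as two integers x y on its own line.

4801 280
46099201 2688560
442644523201 25815552840
4250272665676801 247880935681120
40811117693184120001 2380152718594561400

√294 = [17; 6,1,4,1,6,34, …], period ℓ=6 (even) → k=5
k=0  a_k=17  p_k/q_k = 17/1
…
k=2  a_k=1  p_k/q_k = 120/7
k=3  a_k=4  p_k/q_k = 583/34
k=4  a_k=1  p_k/q_k = 703/41
k=5  a_k=6  p_k/q_k = 4801/280
(x₁, y₁) = (4801, 280);  4801² − 294·280² = 1 ✓
n=2: (4801,280)∘(4801,280) = (4801·4801+294·280·280, 4801·280+280·4801) = (46099201,2688560)
n=3: (46099201,2688560)∘(4801,280) = (4801·46099201+294·280·2688560, 4801·2688560+280·46099201) = (442644523201,25815552840)
n=4: (442644523201,25815552840)∘(4801,280) = (4801·442644523201+294·280·25815552840, 4801·25815552840+280·442644523201) = (4250272665676801,247880935681120)
n=5: (4250272665676801,247880935681120)∘(4801,280) = (4801·4250272665676801+294·280·247880935681120, 4801·247880935681120+280·4250272665676801) = (40811117693184120001,2380152718594561400)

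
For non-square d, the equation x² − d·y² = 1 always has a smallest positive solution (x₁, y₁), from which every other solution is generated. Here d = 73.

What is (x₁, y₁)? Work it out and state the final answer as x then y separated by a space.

√73 = [8; 1,1,5,5,1,1,16, …], period ℓ=7 (odd) → k=13
a_0=8:  p_0=8·1+0=8,  q_0=8·0+1=1
a_1=1:  p_1=1·8+1=9,  q_1=1·1+0=1
a_2=1:  p_2=1·9+8=17,  q_2=1·1+1=2
a_3=5:  p_3=5·17+9=94,  q_3=5·2+1=11
a_4=5:  p_4=5·94+17=487,  q_4=5·11+2=57
…
a_6=1:  p_6=1·581+487=1068,  q_6=1·68+57=125
a_7=16:  p_7=16·1068+581=17669,  q_7=16·125+68=2068
…
a_9=1:  p_9=1·18737+17669=36406,  q_9=1·2193+2068=4261
…
a_11=5:  p_11=5·200767+36406=1040241,  q_11=5·23498+4261=121751
a_12=1:  p_12=1·1040241+200767=1241008,  q_12=1·121751+23498=145249
a_13=1:  p_13=1·1241008+1040241=2281249,  q_13=1·145249+121751=267000
(x₁, y₁) = (2281249, 267000);  2281249² − 73·267000² = 1 ✓

2281249 267000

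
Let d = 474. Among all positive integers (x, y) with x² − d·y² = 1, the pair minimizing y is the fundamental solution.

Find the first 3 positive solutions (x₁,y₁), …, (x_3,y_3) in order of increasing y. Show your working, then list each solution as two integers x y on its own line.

193549 8890
74922430801 3441301220
29002323118011949 1332120819650670

√474 = [21; 1,3,2,1,1,…,3,1,42, …], period ℓ=14 (even) → k=13
step 0: (21, 1)  from 21·(1,0) + (0,1)
step 1: (22, 1)  from 1·(21,1) + (1,0)
step 2: (87, 4)  from 3·(22,1) + (21,1)
…
step 7: (5051, 232)  from 6·(762,35) + (479,22)
…
step 10: (16677, 766)  from 1·(10864,499) + (5813,267)
…
step 12: (149331, 6859)  from 3·(44218,2031) + (16677,766)
step 13: (193549, 8890)  from 1·(149331,6859) + (44218,2031)
fundamental: x₁=193549, y₁=8890  (since 37461215401 − 474·79032100 = 1)
(193549+8890√474)^2 = 74922430801 + 3441301220√474
(193549+8890√474)^3 = 29002323118011949 + 1332120819650670√474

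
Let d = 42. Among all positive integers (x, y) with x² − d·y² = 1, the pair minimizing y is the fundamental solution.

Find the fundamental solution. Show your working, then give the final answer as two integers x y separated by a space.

√42 → a₀=6, period (2,12); ℓ=2 even so k=1
a_0=6:  p_0=6·1+0=6,  q_0=6·0+1=1
a_1=2:  p_1=2·6+1=13,  q_1=2·1+0=2
(x₁, y₁) = (13, 2);  13² − 42·2² = 1 ✓

13 2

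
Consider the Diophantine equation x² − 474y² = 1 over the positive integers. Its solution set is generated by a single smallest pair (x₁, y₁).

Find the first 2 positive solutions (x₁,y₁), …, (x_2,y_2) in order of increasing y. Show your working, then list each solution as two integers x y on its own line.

193549 8890
74922430801 3441301220

√474 → a₀=21, period (1,3,2,1,1,…,3,1,42); ℓ=14 even so k=13
i=0: a=21 ⇒ p=21, q=1
…
i=2: a=3 ⇒ p=87, q=4
i=3: a=2 ⇒ p=196, q=9
…
i=5: a=1 ⇒ p=479, q=22
…
i=7: a=6 ⇒ p=5051, q=232
i=8: a=1 ⇒ p=5813, q=267
…
i=10: a=1 ⇒ p=16677, q=766
…
i=12: a=3 ⇒ p=149331, q=6859
i=13: a=1 ⇒ p=193549, q=8890
→ (193549, 8890).  Check: 193549²=37461215401, 474·8890²=37461215400, difference 1.
(193549+8890√474)^2 = 74922430801 + 3441301220√474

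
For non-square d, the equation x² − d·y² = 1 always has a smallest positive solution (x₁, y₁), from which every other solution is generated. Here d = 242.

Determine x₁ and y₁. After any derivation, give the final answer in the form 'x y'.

19601 1260

d=242: √d = [15; 1,1,3,1,14,1,3,1,1,30] (ℓ=10, even), read p_9/q_9
step 0: (15, 1)  from 15·(1,0) + (0,1)
step 1: (16, 1)  from 1·(15,1) + (1,0)
…
step 3: (109, 7)  from 3·(31,2) + (16,1)
step 4: (140, 9)  from 1·(109,7) + (31,2)
step 5: (2069, 133)  from 14·(140,9) + (109,7)
step 6: (2209, 142)  from 1·(2069,133) + (140,9)
…
step 8: (10905, 701)  from 1·(8696,559) + (2209,142)
step 9: (19601, 1260)  from 1·(10905,701) + (8696,559)
fundamental: x₁=19601, y₁=1260  (since 384199201 − 242·1587600 = 1)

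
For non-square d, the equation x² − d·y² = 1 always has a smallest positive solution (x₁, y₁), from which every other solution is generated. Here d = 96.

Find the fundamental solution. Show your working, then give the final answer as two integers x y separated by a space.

49 5

[9; 1,3,1,18] for √96; ℓ=4 ⇒ convergent index 3
a_0=9:  p_0=9·1+0=9,  q_0=9·0+1=1
…
a_2=3:  p_2=3·10+9=39,  q_2=3·1+1=4
a_3=1:  p_3=1·39+10=49,  q_3=1·4+1=5
(x₁, y₁) = (49, 5);  49² − 96·5² = 1 ✓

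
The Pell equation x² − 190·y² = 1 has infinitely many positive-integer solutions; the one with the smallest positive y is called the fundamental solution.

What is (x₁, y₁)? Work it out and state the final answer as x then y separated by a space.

52021 3774

√190 → a₀=13, period (1,3,1,1,1,…,3,1,26); ℓ=14 even so k=13
i=0: a=13 ⇒ p=13, q=1
i=1: a=1 ⇒ p=14, q=1
i=2: a=3 ⇒ p=55, q=4
i=3: a=1 ⇒ p=69, q=5
…
i=5: a=1 ⇒ p=193, q=14
i=6: a=2 ⇒ p=510, q=37
…
i=8: a=2 ⇒ p=2936, q=213
i=9: a=1 ⇒ p=4149, q=301
i=10: a=1 ⇒ p=7085, q=514
i=11: a=1 ⇒ p=11234, q=815
i=12: a=3 ⇒ p=40787, q=2959
i=13: a=1 ⇒ p=52021, q=3774
fundamental: x₁=52021, y₁=3774  (since 2706184441 − 190·14243076 = 1)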